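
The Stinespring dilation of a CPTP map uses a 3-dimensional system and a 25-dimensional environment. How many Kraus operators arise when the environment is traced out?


Tracing out the environment in an orthonormal basis {|i>_E} gives Kraus operators K_i = <i|_E U |0>_E.
Number of Kraus operators = dim(H_env) = d_env
= 25

25


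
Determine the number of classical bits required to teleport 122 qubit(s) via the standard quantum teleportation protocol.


Quantum teleportation requires 2 classical bits per qubit teleported.
122 qubit(s) -> 2 * 122 = 244 classical bits

244


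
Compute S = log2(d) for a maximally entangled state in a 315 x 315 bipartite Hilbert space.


For a maximally entangled state in d x d:
S = log2(d) = log2(315)
= 8.2992

8.2992


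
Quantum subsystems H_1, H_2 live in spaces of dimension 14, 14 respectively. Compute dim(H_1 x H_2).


dim(H_1 x H_2) = 14 * 14
= 196

196


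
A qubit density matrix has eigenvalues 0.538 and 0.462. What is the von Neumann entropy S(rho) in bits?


S = -p*log2(p) - (1-p)*log2(1-p)
p = 0.5380, 1-p = 0.4620
= -0.5380 * log2(0.5380) - 0.4620 * log2(0.4620)
= -(-0.4811) - (-0.5147)
= 0.9958

0.9958


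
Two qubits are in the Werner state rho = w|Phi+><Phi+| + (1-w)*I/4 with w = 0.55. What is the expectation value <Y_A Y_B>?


|Phi+> = (|00> + |11>)/sqrt(2)
For the pure Bell state, <Y_A Y_B> = -1 (Bell-state Pauli correlator).
The maximally-mixed part I/4 has tr(I/4 * P tensor P) = 0 for any traceless Pauli P.
So <Y_A Y_B>_rho = w * (-1) + (1 - w) * 0
= 0.55 * (-1)
= -0.5500

-0.5500


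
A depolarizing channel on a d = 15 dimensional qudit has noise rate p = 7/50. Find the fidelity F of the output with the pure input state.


F = (1-p) + p/d
= (1 - 0.1400) + 0.1400/15
= 0.8600 + 0.0093
= 0.8693

0.8693


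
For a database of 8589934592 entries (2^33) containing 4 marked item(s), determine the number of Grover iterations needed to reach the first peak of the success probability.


After j Grover iterations the success probability is P(j) = sin^2((2j+1)*theta), where sin(theta) = sqrt(k/N).
N = 2^33 = 8589934592, k = 4
sin(theta) = sqrt(k/N) = 2.157918644e-05
theta = arcsin(sqrt(k/N)) = 2.157918644e-05 rad
P(j) reaches its first maximum when (2j+1)*theta is as close as possible to pi/2, i.e. j = round(pi/(4*theta) - 1/2).
pi/(4*theta) - 1/2 = 36395.5970
(For comparison, the common estimate pi/4 * sqrt(N/k) = 36396.0970; the exact maximiser is used here.)
Optimal iterations = 36396

36396


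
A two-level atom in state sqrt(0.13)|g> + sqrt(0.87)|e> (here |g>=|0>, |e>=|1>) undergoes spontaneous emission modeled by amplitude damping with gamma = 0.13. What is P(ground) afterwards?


For amplitude damping with parameter gamma on state sqrt(a)|0> + sqrt(b)|1>:
alpha^2 = 0.13, beta^2 = 0.87
P(|0>) = alpha^2 + gamma * beta^2
= 0.13 + 0.13 * 0.87
= 0.13 + 0.1131
= 0.2431

0.2431


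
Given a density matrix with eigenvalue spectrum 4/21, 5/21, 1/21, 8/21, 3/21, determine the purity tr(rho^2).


tr(rho^2) = sum of eigenvalues squared
= (4/21)^2 + (5/21)^2 + (1/21)^2 + (8/21)^2 + (3/21)^2
= (16 + 25 + 1 + 64 + 9) / 441
= 115/441
= 0.2608

0.2608


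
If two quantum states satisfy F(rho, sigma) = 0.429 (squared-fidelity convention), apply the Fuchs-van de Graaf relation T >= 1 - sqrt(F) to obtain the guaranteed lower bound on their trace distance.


Fuchs-van de Graaf (squared-fidelity convention): 1 - sqrt(F) <= T <= sqrt(1 - F).
Lower bound: T >= 1 - sqrt(F)
sqrt(F) = sqrt(0.429) = 0.6550
T >= 1 - 0.6550
T >= 0.3450

0.3450


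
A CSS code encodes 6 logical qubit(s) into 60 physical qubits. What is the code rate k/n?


Code rate R = k/n
= 6/60
= 0.1000

0.1000


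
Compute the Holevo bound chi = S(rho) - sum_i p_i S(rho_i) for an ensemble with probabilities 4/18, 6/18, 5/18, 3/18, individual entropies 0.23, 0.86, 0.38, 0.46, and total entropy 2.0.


chi = S(rho) - sum_i p_i * S(rho_i)
Weighted entropy = 4/18 * 0.23 + 6/18 * 0.86 + 5/18 * 0.38 + 3/18 * 0.46
= 0.5200
chi = 2.0 - 0.5200
= 1.4800

1.4800


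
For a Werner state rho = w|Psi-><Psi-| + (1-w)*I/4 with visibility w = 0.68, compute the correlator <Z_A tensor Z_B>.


|Psi-> = (|01> - |10>)/sqrt(2)
For the pure Bell state, <Z_A Z_B> = -1 (Bell-state Pauli correlator).
The maximally-mixed part I/4 has tr(I/4 * P tensor P) = 0 for any traceless Pauli P.
So <Z_A Z_B>_rho = w * (-1) + (1 - w) * 0
= 0.68 * (-1)
= -0.6800

-0.6800


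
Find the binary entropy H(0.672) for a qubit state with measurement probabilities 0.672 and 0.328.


S = -p*log2(p) - (1-p)*log2(1-p)
p = 0.6720, 1-p = 0.3280
= -0.6720 * log2(0.6720) - 0.3280 * log2(0.3280)
= -(-0.3854) - (-0.5275)
= 0.9129

0.9129


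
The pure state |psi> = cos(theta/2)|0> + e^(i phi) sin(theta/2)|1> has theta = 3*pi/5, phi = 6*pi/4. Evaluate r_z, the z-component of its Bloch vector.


theta = 1.8850, phi = 4.7124
r_z = cos(theta) = -0.3090

-0.3090


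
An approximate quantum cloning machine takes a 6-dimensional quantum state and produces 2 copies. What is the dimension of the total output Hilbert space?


Output space = H^(tensor 2) where dim(H) = 6
dim = 6^2
= 36

36


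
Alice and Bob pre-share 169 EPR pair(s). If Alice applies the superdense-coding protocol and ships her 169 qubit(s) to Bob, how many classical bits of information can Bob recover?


Superdense coding allows 2 classical bits per shared entangled pair.
169 pair(s) -> 2 * 169 = 338 classical bits

338


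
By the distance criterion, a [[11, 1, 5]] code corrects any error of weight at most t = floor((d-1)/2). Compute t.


Code parameters: [[11, 1, 5]], distance d = 5.
Number of correctable errors = floor((d-1)/2)
= floor((5 - 1)/2)
= floor(4/2)
= 2

2


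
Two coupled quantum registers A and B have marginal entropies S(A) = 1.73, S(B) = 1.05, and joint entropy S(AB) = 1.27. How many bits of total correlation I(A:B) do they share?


I(A:B) = S(A) + S(B) - S(AB)
= 1.73 + 1.05 - 1.27
= 1.5100

1.5100


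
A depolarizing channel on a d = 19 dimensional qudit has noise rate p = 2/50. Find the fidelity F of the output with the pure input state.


F = (1-p) + p/d
= (1 - 0.0400) + 0.0400/19
= 0.9600 + 0.0021
= 0.9621

0.9621


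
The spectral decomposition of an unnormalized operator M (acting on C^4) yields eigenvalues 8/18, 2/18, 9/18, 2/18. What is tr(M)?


tr(M) = sum of eigenvalues
= 8/18 + 2/18 + 9/18 + 2/18
= 21/18
= 1.1667

1.1667


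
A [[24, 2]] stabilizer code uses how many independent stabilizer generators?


For an [[n,k]] stabilizer code:
Number of stabilizer generators = n - k
= 24 - 2
= 22

22


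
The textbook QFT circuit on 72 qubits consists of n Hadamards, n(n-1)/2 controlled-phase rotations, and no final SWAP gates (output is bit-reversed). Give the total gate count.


Hadamard gates: 72
Controlled rotations: n*(n-1)/2 = 72*71/2 = 2556
SWAP gates: 0 (omitted)
Total = 72 + 2556
= 2628

2628


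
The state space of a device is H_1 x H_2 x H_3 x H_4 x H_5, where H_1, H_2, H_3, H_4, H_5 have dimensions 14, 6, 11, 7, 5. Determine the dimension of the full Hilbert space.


dim(H_1 x H_2 x H_3 x H_4 x H_5) = 14 * 6 * 11 * 7 * 5
= 84 * 11 * 7 * 5
= 924 * 7 * 5
= 6468 * 5
= 32340

32340


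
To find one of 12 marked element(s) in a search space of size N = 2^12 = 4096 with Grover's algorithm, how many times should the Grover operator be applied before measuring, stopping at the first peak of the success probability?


After j Grover iterations the success probability is P(j) = sin^2((2j+1)*theta), where sin(theta) = sqrt(k/N).
N = 2^12 = 4096, k = 12
sin(theta) = sqrt(k/N) = 0.05412658774
theta = arcsin(sqrt(k/N)) = 0.05415305164 rad
P(j) reaches its first maximum when (2j+1)*theta is as close as possible to pi/2, i.e. j = round(pi/(4*theta) - 1/2).
pi/(4*theta) - 1/2 = 14.0033
(For comparison, the common estimate pi/4 * sqrt(N/k) = 14.5104; the exact maximiser is used here.)
Optimal iterations = 14

14


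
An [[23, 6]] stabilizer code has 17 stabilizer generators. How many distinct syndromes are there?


Each stabilizer generator gives a binary (+1 or -1) measurement outcome.
With 17 independent generators:
Total syndromes = 2^17
= 131072

131072


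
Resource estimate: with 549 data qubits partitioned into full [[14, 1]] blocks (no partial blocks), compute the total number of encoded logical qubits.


Each code block uses 14 physical qubits for 1 logical qubit(s).
Number of complete blocks = floor(549 / 14) = 39
Logical qubits = 39 * 1
= 39

39


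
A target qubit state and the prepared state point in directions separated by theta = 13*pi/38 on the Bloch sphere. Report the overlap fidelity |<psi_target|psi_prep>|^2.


For states separated by angle theta on Bloch sphere:
F = cos^2(theta/2)
theta = 13*pi/38 = 1.0748
theta/2 = 0.5374
cos(theta/2) = 0.8591
F = 0.7380

0.7380


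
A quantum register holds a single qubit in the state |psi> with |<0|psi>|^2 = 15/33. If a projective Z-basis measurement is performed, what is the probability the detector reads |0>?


|alpha|^2 = 15/33 = 0.4545
|beta|^2 = 1 - 15/33 = 18/33 = 0.5455
P(|0>) = |alpha|^2 = 0.4545

0.4545


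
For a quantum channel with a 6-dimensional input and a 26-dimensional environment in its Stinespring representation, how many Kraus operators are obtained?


Tracing out the environment in an orthonormal basis {|i>_E} gives Kraus operators K_i = <i|_E U |0>_E.
Number of Kraus operators = dim(H_env) = d_env
= 26

26


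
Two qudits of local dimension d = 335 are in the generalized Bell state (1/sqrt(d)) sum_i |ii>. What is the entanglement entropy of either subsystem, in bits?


For a maximally entangled state in d x d:
S = log2(d) = log2(335)
= 8.3880

8.3880


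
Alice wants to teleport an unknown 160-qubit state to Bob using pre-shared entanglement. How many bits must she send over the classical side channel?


Quantum teleportation requires 2 classical bits per qubit teleported.
160 qubit(s) -> 2 * 160 = 320 classical bits

320


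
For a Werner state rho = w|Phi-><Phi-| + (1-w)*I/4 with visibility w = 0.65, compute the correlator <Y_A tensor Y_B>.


|Phi-> = (|00> - |11>)/sqrt(2)
For the pure Bell state, <Y_A Y_B> = +1 (Bell-state Pauli correlator).
The maximally-mixed part I/4 has tr(I/4 * P tensor P) = 0 for any traceless Pauli P.
So <Y_A Y_B>_rho = w * (+1) + (1 - w) * 0
= 0.65 * (+1)
= 0.6500

0.6500


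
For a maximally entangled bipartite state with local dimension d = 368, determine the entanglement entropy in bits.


For a maximally entangled state in d x d:
S = log2(d) = log2(368)
= 8.5236

8.5236


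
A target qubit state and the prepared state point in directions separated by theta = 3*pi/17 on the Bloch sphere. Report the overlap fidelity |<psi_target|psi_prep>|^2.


For states separated by angle theta on Bloch sphere:
F = cos^2(theta/2)
theta = 3*pi/17 = 0.5544
theta/2 = 0.2772
cos(theta/2) = 0.9618
F = 0.9251

0.9251


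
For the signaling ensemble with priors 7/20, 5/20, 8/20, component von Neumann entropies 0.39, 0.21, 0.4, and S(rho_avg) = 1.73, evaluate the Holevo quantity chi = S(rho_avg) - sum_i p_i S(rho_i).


chi = S(rho) - sum_i p_i * S(rho_i)
Weighted entropy = 7/20 * 0.39 + 5/20 * 0.21 + 8/20 * 0.4
= 0.3490
chi = 1.73 - 0.3490
= 1.3810

1.3810


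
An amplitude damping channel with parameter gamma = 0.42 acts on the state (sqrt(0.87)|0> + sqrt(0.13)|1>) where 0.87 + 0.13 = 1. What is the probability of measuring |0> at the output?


For amplitude damping with parameter gamma on state sqrt(a)|0> + sqrt(b)|1>:
alpha^2 = 0.87, beta^2 = 0.13
P(|0>) = alpha^2 + gamma * beta^2
= 0.87 + 0.42 * 0.13
= 0.87 + 0.0546
= 0.9246

0.9246


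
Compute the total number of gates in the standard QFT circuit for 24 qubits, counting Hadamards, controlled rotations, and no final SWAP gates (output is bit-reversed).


Hadamard gates: 24
Controlled rotations: n*(n-1)/2 = 24*23/2 = 276
SWAP gates: 0 (omitted)
Total = 24 + 276
= 300

300


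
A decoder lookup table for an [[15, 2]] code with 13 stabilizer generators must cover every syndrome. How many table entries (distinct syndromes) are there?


Each stabilizer generator gives a binary (+1 or -1) measurement outcome.
With 13 independent generators:
Total syndromes = 2^13
= 8192

8192


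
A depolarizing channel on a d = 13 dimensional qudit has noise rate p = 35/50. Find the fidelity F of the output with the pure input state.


F = (1-p) + p/d
= (1 - 0.7000) + 0.7000/13
= 0.3000 + 0.0538
= 0.3538

0.3538


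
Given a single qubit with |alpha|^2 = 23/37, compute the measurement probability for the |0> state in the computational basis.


|alpha|^2 = 23/37 = 0.6216
|beta|^2 = 1 - 23/37 = 14/37 = 0.3784
P(|0>) = |alpha|^2 = 0.6216

0.6216


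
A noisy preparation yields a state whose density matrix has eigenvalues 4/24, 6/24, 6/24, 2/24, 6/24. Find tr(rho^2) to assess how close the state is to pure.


tr(rho^2) = sum of eigenvalues squared
= (4/24)^2 + (6/24)^2 + (6/24)^2 + (2/24)^2 + (6/24)^2
= (16 + 36 + 36 + 4 + 36) / 576
= 128/576
= 0.2222

0.2222


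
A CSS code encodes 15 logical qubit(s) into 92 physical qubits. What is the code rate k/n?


Code rate R = k/n
= 15/92
= 0.1630

0.1630


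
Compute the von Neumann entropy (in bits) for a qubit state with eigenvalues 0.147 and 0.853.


S = -p*log2(p) - (1-p)*log2(1-p)
p = 0.1470, 1-p = 0.8530
= -0.1470 * log2(0.1470) - 0.8530 * log2(0.8530)
= -(-0.4066) - (-0.1957)
= 0.6023

0.6023


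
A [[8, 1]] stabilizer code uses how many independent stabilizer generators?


For an [[n,k]] stabilizer code:
Number of stabilizer generators = n - k
= 8 - 1
= 7

7


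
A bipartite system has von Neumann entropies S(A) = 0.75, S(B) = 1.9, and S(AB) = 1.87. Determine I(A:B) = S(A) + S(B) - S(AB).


I(A:B) = S(A) + S(B) - S(AB)
= 0.75 + 1.9 - 1.87
= 0.7800

0.7800


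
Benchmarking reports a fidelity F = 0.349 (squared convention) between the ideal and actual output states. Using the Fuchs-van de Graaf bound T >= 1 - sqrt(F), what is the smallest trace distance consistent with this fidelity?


Fuchs-van de Graaf (squared-fidelity convention): 1 - sqrt(F) <= T <= sqrt(1 - F).
Lower bound: T >= 1 - sqrt(F)
sqrt(F) = sqrt(0.349) = 0.5908
T >= 1 - 0.5908
T >= 0.4092

0.4092


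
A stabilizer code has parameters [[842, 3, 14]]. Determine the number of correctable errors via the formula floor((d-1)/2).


Code parameters: [[842, 3, 14]], distance d = 14.
Number of correctable errors = floor((d-1)/2)
= floor((14 - 1)/2)
= floor(13/2)
= 6

6


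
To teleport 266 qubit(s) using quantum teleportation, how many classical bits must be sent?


Quantum teleportation requires 2 classical bits per qubit teleported.
266 qubit(s) -> 2 * 266 = 532 classical bits

532


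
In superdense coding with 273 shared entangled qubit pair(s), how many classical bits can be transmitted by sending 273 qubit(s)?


Superdense coding allows 2 classical bits per shared entangled pair.
273 pair(s) -> 2 * 273 = 546 classical bits

546


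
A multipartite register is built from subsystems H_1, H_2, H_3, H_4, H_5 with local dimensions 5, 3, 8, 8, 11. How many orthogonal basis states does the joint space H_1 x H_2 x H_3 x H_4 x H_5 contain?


dim(H_1 x H_2 x H_3 x H_4 x H_5) = 5 * 3 * 8 * 8 * 11
= 15 * 8 * 8 * 11
= 120 * 8 * 11
= 960 * 11
= 10560

10560


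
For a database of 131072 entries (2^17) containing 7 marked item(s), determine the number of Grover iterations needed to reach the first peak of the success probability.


After j Grover iterations the success probability is P(j) = sin^2((2j+1)*theta), where sin(theta) = sqrt(k/N).
N = 2^17 = 131072, k = 7
sin(theta) = sqrt(k/N) = 0.007307924584
theta = arcsin(sqrt(k/N)) = 0.007307989633 rad
P(j) reaches its first maximum when (2j+1)*theta is as close as possible to pi/2, i.e. j = round(pi/(4*theta) - 1/2).
pi/(4*theta) - 1/2 = 106.9712
(For comparison, the common estimate pi/4 * sqrt(N/k) = 107.4721; the exact maximiser is used here.)
Optimal iterations = 107

107


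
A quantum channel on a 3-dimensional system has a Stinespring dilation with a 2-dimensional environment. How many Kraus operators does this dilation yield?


Tracing out the environment in an orthonormal basis {|i>_E} gives Kraus operators K_i = <i|_E U |0>_E.
Number of Kraus operators = dim(H_env) = d_env
= 2

2


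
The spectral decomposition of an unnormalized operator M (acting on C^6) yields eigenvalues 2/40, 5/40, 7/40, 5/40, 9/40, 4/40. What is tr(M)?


tr(M) = sum of eigenvalues
= 2/40 + 5/40 + 7/40 + 5/40 + 9/40 + 4/40
= 32/40
= 0.8000

0.8000


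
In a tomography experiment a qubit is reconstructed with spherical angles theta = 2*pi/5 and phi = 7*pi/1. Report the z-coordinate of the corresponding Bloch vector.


theta = 1.2566, phi = 21.9911
r_z = cos(theta) = 0.3090

0.3090


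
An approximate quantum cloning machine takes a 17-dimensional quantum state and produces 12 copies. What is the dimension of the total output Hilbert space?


Output space = H^(tensor 12) where dim(H) = 17
dim = 17^12
= 289 (after 2 factors)
= 4913 (after 3 factors)
= 83521 (after 4 factors)
= 1419857 (after 5 factors)
= 24137569 (after 6 factors)
= 410338673 (after 7 factors)
= 6975757441 (after 8 factors)
= 118587876497 (after 9 factors)
= 2015993900449 (after 10 factors)
= 34271896307633 (after 11 factors)
= 582622237229761 (after 12 factors)
= 582622237229761

582622237229761


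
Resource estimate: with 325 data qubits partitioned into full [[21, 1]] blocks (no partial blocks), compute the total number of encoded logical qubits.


Each code block uses 21 physical qubits for 1 logical qubit(s).
Number of complete blocks = floor(325 / 21) = 15
Logical qubits = 15 * 1
= 15

15


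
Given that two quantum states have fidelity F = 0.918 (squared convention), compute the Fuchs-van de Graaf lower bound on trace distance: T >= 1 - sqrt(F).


Fuchs-van de Graaf (squared-fidelity convention): 1 - sqrt(F) <= T <= sqrt(1 - F).
Lower bound: T >= 1 - sqrt(F)
sqrt(F) = sqrt(0.918) = 0.9581
T >= 1 - 0.9581
T >= 0.0419

0.0419


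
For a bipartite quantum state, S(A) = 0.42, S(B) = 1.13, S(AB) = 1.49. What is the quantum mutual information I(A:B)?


I(A:B) = S(A) + S(B) - S(AB)
= 0.42 + 1.13 - 1.49
= 0.0600

0.0600


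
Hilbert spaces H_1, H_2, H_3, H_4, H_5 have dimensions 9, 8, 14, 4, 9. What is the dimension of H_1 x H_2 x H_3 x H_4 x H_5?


dim(H_1 x H_2 x H_3 x H_4 x H_5) = 9 * 8 * 14 * 4 * 9
= 72 * 14 * 4 * 9
= 1008 * 4 * 9
= 4032 * 9
= 36288

36288


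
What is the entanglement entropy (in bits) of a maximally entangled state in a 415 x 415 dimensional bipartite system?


For a maximally entangled state in d x d:
S = log2(d) = log2(415)
= 8.6970

8.6970


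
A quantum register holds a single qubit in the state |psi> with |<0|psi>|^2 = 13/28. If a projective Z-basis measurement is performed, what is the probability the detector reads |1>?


|alpha|^2 = 13/28 = 0.4643
|beta|^2 = 1 - 13/28 = 15/28 = 0.5357
P(|1>) = |beta|^2 = 0.5357

0.5357


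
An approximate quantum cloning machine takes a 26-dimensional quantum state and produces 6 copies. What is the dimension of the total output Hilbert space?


Output space = H^(tensor 6) where dim(H) = 26
dim = 26^6
= 676 (after 2 factors)
= 17576 (after 3 factors)
= 456976 (after 4 factors)
= 11881376 (after 5 factors)
= 308915776 (after 6 factors)
= 308915776

308915776


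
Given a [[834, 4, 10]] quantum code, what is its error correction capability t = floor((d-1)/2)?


Code parameters: [[834, 4, 10]], distance d = 10.
Number of correctable errors = floor((d-1)/2)
= floor((10 - 1)/2)
= floor(9/2)
= 4

4


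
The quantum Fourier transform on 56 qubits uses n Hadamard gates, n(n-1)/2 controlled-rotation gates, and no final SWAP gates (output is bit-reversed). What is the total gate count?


Hadamard gates: 56
Controlled rotations: n*(n-1)/2 = 56*55/2 = 1540
SWAP gates: 0 (omitted)
Total = 56 + 1540
= 1596

1596


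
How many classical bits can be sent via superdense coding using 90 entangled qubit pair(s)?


Superdense coding allows 2 classical bits per shared entangled pair.
90 pair(s) -> 2 * 90 = 180 classical bits

180


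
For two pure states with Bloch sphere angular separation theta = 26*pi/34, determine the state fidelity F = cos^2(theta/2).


For states separated by angle theta on Bloch sphere:
F = cos^2(theta/2)
theta = 26*pi/34 = 2.4024
theta/2 = 1.2012
cos(theta/2) = 0.3612
F = 0.1305

0.1305


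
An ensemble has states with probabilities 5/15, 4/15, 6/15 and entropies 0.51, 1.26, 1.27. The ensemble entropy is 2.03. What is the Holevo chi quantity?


chi = S(rho) - sum_i p_i * S(rho_i)
Weighted entropy = 5/15 * 0.51 + 4/15 * 1.26 + 6/15 * 1.27
= 1.0140
chi = 2.03 - 1.0140
= 1.0160

1.0160


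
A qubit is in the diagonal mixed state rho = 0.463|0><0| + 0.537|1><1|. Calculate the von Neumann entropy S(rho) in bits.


S = -p*log2(p) - (1-p)*log2(1-p)
p = 0.4630, 1-p = 0.5370
= -0.4630 * log2(0.4630) - 0.5370 * log2(0.5370)
= -(-0.5144) - (-0.4817)
= 0.9960

0.9960


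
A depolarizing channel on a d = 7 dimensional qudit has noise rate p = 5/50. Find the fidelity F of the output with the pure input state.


F = (1-p) + p/d
= (1 - 0.1000) + 0.1000/7
= 0.9000 + 0.0143
= 0.9143

0.9143


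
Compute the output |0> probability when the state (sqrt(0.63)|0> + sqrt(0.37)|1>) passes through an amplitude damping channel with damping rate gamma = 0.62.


For amplitude damping with parameter gamma on state sqrt(a)|0> + sqrt(b)|1>:
alpha^2 = 0.63, beta^2 = 0.37
P(|0>) = alpha^2 + gamma * beta^2
= 0.63 + 0.62 * 0.37
= 0.63 + 0.2294
= 0.8594

0.8594


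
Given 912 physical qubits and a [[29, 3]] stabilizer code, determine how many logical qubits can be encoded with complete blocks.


Each code block uses 29 physical qubits for 3 logical qubit(s).
Number of complete blocks = floor(912 / 29) = 31
Logical qubits = 31 * 3
= 93

93


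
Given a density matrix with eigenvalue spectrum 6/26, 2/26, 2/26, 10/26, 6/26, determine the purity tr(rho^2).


tr(rho^2) = sum of eigenvalues squared
= (6/26)^2 + (2/26)^2 + (2/26)^2 + (10/26)^2 + (6/26)^2
= (36 + 4 + 4 + 100 + 36) / 676
= 180/676
= 0.2663

0.2663


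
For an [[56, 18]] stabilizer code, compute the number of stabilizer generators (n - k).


For an [[n,k]] stabilizer code:
Number of stabilizer generators = n - k
= 56 - 18
= 38

38


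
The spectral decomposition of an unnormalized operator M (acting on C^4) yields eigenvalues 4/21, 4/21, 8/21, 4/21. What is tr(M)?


tr(M) = sum of eigenvalues
= 4/21 + 4/21 + 8/21 + 4/21
= 20/21
= 0.9524

0.9524


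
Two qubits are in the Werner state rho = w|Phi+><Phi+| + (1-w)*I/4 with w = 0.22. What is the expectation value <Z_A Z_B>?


|Phi+> = (|00> + |11>)/sqrt(2)
For the pure Bell state, <Z_A Z_B> = +1 (Bell-state Pauli correlator).
The maximally-mixed part I/4 has tr(I/4 * P tensor P) = 0 for any traceless Pauli P.
So <Z_A Z_B>_rho = w * (+1) + (1 - w) * 0
= 0.22 * (+1)
= 0.2200

0.2200


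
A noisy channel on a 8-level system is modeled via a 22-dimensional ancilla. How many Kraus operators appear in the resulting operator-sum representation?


Tracing out the environment in an orthonormal basis {|i>_E} gives Kraus operators K_i = <i|_E U |0>_E.
Number of Kraus operators = dim(H_env) = d_env
= 22

22


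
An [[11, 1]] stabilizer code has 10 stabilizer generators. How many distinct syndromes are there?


Each stabilizer generator gives a binary (+1 or -1) measurement outcome.
With 10 independent generators:
Total syndromes = 2^10
= 1024

1024


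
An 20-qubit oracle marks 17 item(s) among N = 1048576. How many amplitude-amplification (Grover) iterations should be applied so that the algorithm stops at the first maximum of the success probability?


After j Grover iterations the success probability is P(j) = sin^2((2j+1)*theta), where sin(theta) = sqrt(k/N).
N = 2^20 = 1048576, k = 17
sin(theta) = sqrt(k/N) = 0.004026470338
theta = arcsin(sqrt(k/N)) = 0.004026481217 rad
P(j) reaches its first maximum when (2j+1)*theta is as close as possible to pi/2, i.e. j = round(pi/(4*theta) - 1/2).
pi/(4*theta) - 1/2 = 194.5582
(For comparison, the common estimate pi/4 * sqrt(N/k) = 195.0587; the exact maximiser is used here.)
Optimal iterations = 195

195


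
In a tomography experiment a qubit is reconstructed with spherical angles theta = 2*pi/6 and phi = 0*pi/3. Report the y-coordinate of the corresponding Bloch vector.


theta = 1.0472, phi = 0.0000
r_y = sin(theta)*sin(phi) = 0.8660 * 0.0000
r_y = 0.0000

0.0000


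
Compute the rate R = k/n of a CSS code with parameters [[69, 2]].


Code rate R = k/n
= 2/69
= 0.0290

0.0290


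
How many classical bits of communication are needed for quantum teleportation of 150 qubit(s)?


Quantum teleportation requires 2 classical bits per qubit teleported.
150 qubit(s) -> 2 * 150 = 300 classical bits

300


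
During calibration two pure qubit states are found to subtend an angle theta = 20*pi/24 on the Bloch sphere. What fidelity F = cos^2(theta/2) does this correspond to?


For states separated by angle theta on Bloch sphere:
F = cos^2(theta/2)
theta = 20*pi/24 = 2.6180
theta/2 = 1.3090
cos(theta/2) = 0.2588
F = 0.0670

0.0670


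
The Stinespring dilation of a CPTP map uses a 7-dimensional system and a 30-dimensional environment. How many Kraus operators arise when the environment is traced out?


Tracing out the environment in an orthonormal basis {|i>_E} gives Kraus operators K_i = <i|_E U |0>_E.
Number of Kraus operators = dim(H_env) = d_env
= 30

30


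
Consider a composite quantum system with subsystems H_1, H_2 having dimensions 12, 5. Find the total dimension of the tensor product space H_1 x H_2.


dim(H_1 x H_2) = 12 * 5
= 60

60


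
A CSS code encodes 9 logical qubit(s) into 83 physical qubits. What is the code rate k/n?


Code rate R = k/n
= 9/83
= 0.1084

0.1084


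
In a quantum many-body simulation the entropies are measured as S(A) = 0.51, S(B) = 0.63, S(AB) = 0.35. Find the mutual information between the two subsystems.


I(A:B) = S(A) + S(B) - S(AB)
= 0.51 + 0.63 - 0.35
= 0.7900

0.7900


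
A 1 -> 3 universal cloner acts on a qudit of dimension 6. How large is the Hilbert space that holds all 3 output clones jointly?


Output space = H^(tensor 3) where dim(H) = 6
dim = 6^3
= 36 (after 2 factors)
= 216 (after 3 factors)
= 216

216


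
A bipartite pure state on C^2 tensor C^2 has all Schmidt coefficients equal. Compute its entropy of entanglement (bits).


For a maximally entangled state in d x d:
S = log2(d) = log2(2)
= 1.0000

1.0000


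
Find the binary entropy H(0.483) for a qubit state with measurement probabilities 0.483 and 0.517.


S = -p*log2(p) - (1-p)*log2(1-p)
p = 0.4830, 1-p = 0.5170
= -0.4830 * log2(0.4830) - 0.5170 * log2(0.5170)
= -(-0.5071) - (-0.4921)
= 0.9992

0.9992


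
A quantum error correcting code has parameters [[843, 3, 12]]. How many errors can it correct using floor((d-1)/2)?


Code parameters: [[843, 3, 12]], distance d = 12.
Number of correctable errors = floor((d-1)/2)
= floor((12 - 1)/2)
= floor(11/2)
= 5

5


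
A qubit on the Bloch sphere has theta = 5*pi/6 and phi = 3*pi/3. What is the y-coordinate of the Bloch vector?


theta = 2.6180, phi = 3.1416
r_y = sin(theta)*sin(phi) = 0.5000 * 0.0000
r_y = 0.0000

0.0000


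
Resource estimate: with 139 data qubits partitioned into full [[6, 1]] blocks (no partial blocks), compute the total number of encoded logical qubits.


Each code block uses 6 physical qubits for 1 logical qubit(s).
Number of complete blocks = floor(139 / 6) = 23
Logical qubits = 23 * 1
= 23

23


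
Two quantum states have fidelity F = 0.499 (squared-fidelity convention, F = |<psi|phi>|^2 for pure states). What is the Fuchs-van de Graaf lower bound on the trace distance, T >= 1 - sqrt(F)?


Fuchs-van de Graaf (squared-fidelity convention): 1 - sqrt(F) <= T <= sqrt(1 - F).
Lower bound: T >= 1 - sqrt(F)
sqrt(F) = sqrt(0.499) = 0.7064
T >= 1 - 0.7064
T >= 0.2936

0.2936


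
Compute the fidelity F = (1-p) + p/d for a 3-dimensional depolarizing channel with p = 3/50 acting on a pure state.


F = (1-p) + p/d
= (1 - 0.0600) + 0.0600/3
= 0.9400 + 0.0200
= 0.9600

0.9600


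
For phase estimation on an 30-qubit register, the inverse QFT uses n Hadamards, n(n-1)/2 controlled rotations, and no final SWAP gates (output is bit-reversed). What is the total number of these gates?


Hadamard gates: 30
Controlled rotations: n*(n-1)/2 = 30*29/2 = 435
SWAP gates: 0 (omitted)
Total = 30 + 435
= 465

465


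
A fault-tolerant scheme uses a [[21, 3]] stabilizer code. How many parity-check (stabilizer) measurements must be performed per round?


For an [[n,k]] stabilizer code:
Number of stabilizer generators = n - k
= 21 - 3
= 18

18


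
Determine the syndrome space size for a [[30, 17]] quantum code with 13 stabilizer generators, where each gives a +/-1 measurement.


Each stabilizer generator gives a binary (+1 or -1) measurement outcome.
With 13 independent generators:
Total syndromes = 2^13
= 8192

8192


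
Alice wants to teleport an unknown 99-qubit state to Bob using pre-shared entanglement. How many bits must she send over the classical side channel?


Quantum teleportation requires 2 classical bits per qubit teleported.
99 qubit(s) -> 2 * 99 = 198 classical bits

198


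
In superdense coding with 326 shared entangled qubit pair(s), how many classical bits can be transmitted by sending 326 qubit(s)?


Superdense coding allows 2 classical bits per shared entangled pair.
326 pair(s) -> 2 * 326 = 652 classical bits

652


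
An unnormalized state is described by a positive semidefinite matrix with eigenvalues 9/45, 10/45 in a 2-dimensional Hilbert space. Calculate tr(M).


tr(M) = sum of eigenvalues
= 9/45 + 10/45
= 19/45
= 0.4222

0.4222


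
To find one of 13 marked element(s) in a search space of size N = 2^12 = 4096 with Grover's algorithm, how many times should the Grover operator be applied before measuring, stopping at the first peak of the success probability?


After j Grover iterations the success probability is P(j) = sin^2((2j+1)*theta), where sin(theta) = sqrt(k/N).
N = 2^12 = 4096, k = 13
sin(theta) = sqrt(k/N) = 0.05633673868
theta = arcsin(sqrt(k/N)) = 0.05636658184 rad
P(j) reaches its first maximum when (2j+1)*theta is as close as possible to pi/2, i.e. j = round(pi/(4*theta) - 1/2).
pi/(4*theta) - 1/2 = 13.4338
(For comparison, the common estimate pi/4 * sqrt(N/k) = 13.9411; the exact maximiser is used here.)
Optimal iterations = 13

13


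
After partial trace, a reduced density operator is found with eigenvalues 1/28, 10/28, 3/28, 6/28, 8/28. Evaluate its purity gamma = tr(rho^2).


tr(rho^2) = sum of eigenvalues squared
= (1/28)^2 + (10/28)^2 + (3/28)^2 + (6/28)^2 + (8/28)^2
= (1 + 100 + 9 + 36 + 64) / 784
= 210/784
= 0.2679

0.2679


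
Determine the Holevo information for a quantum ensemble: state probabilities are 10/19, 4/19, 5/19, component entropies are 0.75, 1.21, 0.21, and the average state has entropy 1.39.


chi = S(rho) - sum_i p_i * S(rho_i)
Weighted entropy = 10/19 * 0.75 + 4/19 * 1.21 + 5/19 * 0.21
= 0.7047
chi = 1.39 - 0.7047
= 0.6853

0.6853


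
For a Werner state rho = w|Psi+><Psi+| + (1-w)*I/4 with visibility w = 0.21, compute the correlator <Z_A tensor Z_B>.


|Psi+> = (|01> + |10>)/sqrt(2)
For the pure Bell state, <Z_A Z_B> = -1 (Bell-state Pauli correlator).
The maximally-mixed part I/4 has tr(I/4 * P tensor P) = 0 for any traceless Pauli P.
So <Z_A Z_B>_rho = w * (-1) + (1 - w) * 0
= 0.21 * (-1)
= -0.2100

-0.2100


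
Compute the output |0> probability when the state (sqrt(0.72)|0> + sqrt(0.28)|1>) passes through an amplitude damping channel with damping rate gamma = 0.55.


For amplitude damping with parameter gamma on state sqrt(a)|0> + sqrt(b)|1>:
alpha^2 = 0.72, beta^2 = 0.28
P(|0>) = alpha^2 + gamma * beta^2
= 0.72 + 0.55 * 0.28
= 0.72 + 0.1540
= 0.8740

0.8740


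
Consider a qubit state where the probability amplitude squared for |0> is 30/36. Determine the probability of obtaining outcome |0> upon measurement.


|alpha|^2 = 30/36 = 0.8333
|beta|^2 = 1 - 30/36 = 6/36 = 0.1667
P(|0>) = |alpha|^2 = 0.8333

0.8333


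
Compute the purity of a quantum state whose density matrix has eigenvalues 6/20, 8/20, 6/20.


tr(rho^2) = sum of eigenvalues squared
= (6/20)^2 + (8/20)^2 + (6/20)^2
= (36 + 64 + 36) / 400
= 136/400
= 0.3400

0.3400


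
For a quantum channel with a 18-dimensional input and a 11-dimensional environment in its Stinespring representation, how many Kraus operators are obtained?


Tracing out the environment in an orthonormal basis {|i>_E} gives Kraus operators K_i = <i|_E U |0>_E.
Number of Kraus operators = dim(H_env) = d_env
= 11

11


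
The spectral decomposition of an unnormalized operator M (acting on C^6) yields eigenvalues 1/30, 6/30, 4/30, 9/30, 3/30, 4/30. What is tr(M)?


tr(M) = sum of eigenvalues
= 1/30 + 6/30 + 4/30 + 9/30 + 3/30 + 4/30
= 27/30
= 0.9000

0.9000


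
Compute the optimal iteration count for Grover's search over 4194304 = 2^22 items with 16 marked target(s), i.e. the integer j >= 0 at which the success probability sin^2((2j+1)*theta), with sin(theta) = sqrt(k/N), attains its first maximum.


After j Grover iterations the success probability is P(j) = sin^2((2j+1)*theta), where sin(theta) = sqrt(k/N).
N = 2^22 = 4194304, k = 16
sin(theta) = sqrt(k/N) = 0.001953125
theta = arcsin(sqrt(k/N)) = 0.001953126242 rad
P(j) reaches its first maximum when (2j+1)*theta is as close as possible to pi/2, i.e. j = round(pi/(4*theta) - 1/2).
pi/(4*theta) - 1/2 = 401.6236
(For comparison, the common estimate pi/4 * sqrt(N/k) = 402.1239; the exact maximiser is used here.)
Optimal iterations = 402

402


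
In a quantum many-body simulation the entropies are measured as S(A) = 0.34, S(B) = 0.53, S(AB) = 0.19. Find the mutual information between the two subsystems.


I(A:B) = S(A) + S(B) - S(AB)
= 0.34 + 0.53 - 0.19
= 0.6800

0.6800


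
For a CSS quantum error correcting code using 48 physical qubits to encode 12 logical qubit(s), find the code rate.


Code rate R = k/n
= 12/48
= 0.2500

0.2500


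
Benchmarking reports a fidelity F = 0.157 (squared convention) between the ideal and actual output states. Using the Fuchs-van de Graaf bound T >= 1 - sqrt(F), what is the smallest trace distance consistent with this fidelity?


Fuchs-van de Graaf (squared-fidelity convention): 1 - sqrt(F) <= T <= sqrt(1 - F).
Lower bound: T >= 1 - sqrt(F)
sqrt(F) = sqrt(0.157) = 0.3962
T >= 1 - 0.3962
T >= 0.6038

0.6038


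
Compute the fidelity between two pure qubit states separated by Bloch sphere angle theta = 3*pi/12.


For states separated by angle theta on Bloch sphere:
F = cos^2(theta/2)
theta = 3*pi/12 = 0.7854
theta/2 = 0.3927
cos(theta/2) = 0.9239
F = 0.8536

0.8536


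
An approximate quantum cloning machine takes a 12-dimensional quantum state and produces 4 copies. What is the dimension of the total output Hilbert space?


Output space = H^(tensor 4) where dim(H) = 12
dim = 12^4
= 144 (after 2 factors)
= 1728 (after 3 factors)
= 20736 (after 4 factors)
= 20736

20736


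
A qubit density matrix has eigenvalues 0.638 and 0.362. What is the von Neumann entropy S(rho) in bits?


S = -p*log2(p) - (1-p)*log2(1-p)
p = 0.6380, 1-p = 0.3620
= -0.6380 * log2(0.6380) - 0.3620 * log2(0.3620)
= -(-0.4137) - (-0.5307)
= 0.9443

0.9443


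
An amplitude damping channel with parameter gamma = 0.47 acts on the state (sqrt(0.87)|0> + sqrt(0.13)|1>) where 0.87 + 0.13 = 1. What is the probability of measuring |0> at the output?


For amplitude damping with parameter gamma on state sqrt(a)|0> + sqrt(b)|1>:
alpha^2 = 0.87, beta^2 = 0.13
P(|0>) = alpha^2 + gamma * beta^2
= 0.87 + 0.47 * 0.13
= 0.87 + 0.0611
= 0.9311

0.9311


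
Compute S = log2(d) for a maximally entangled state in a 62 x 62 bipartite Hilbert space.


For a maximally entangled state in d x d:
S = log2(d) = log2(62)
= 5.9542

5.9542


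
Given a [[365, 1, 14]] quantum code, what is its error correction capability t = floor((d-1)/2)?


Code parameters: [[365, 1, 14]], distance d = 14.
Number of correctable errors = floor((d-1)/2)
= floor((14 - 1)/2)
= floor(13/2)
= 6

6


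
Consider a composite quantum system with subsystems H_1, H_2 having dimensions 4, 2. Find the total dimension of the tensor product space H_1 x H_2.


dim(H_1 x H_2) = 4 * 2
= 8

8


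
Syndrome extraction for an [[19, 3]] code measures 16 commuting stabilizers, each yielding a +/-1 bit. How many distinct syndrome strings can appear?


Each stabilizer generator gives a binary (+1 or -1) measurement outcome.
With 16 independent generators:
Total syndromes = 2^16
= 65536

65536


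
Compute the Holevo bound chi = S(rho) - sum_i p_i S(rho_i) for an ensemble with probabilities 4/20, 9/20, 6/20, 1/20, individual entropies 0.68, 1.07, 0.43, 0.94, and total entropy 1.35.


chi = S(rho) - sum_i p_i * S(rho_i)
Weighted entropy = 4/20 * 0.68 + 9/20 * 1.07 + 6/20 * 0.43 + 1/20 * 0.94
= 0.7935
chi = 1.35 - 0.7935
= 0.5565

0.5565


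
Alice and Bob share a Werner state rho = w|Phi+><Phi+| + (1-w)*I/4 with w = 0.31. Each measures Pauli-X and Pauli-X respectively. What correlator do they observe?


|Phi+> = (|00> + |11>)/sqrt(2)
For the pure Bell state, <X_A X_B> = +1 (Bell-state Pauli correlator).
The maximally-mixed part I/4 has tr(I/4 * P tensor P) = 0 for any traceless Pauli P.
So <X_A X_B>_rho = w * (+1) + (1 - w) * 0
= 0.31 * (+1)
= 0.3100

0.3100


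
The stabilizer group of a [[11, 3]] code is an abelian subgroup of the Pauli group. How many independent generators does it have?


For an [[n,k]] stabilizer code:
Number of stabilizer generators = n - k
= 11 - 3
= 8

8


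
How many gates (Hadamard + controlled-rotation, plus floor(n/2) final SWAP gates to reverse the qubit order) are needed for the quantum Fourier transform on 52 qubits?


Hadamard gates: 52
Controlled rotations: n*(n-1)/2 = 52*51/2 = 1326
SWAP gates: floor(n/2) = floor(52/2) = 26
Total = 52 + 1326 + 26
= 1404

1404


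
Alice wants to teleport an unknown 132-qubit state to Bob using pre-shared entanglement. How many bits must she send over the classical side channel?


Quantum teleportation requires 2 classical bits per qubit teleported.
132 qubit(s) -> 2 * 132 = 264 classical bits

264


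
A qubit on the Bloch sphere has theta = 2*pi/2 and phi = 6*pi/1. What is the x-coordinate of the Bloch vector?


theta = 3.1416, phi = 18.8496
r_x = sin(theta)*cos(phi) = 0.0000 * 1.0000
r_x = 0.0000

0.0000


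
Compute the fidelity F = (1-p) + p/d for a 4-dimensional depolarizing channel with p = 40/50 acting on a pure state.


F = (1-p) + p/d
= (1 - 0.8000) + 0.8000/4
= 0.2000 + 0.2000
= 0.4000

0.4000


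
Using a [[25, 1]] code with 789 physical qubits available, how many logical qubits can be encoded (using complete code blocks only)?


Each code block uses 25 physical qubits for 1 logical qubit(s).
Number of complete blocks = floor(789 / 25) = 31
Logical qubits = 31 * 1
= 31

31


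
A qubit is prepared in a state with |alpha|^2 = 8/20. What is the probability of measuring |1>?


|alpha|^2 = 8/20 = 0.4000
|beta|^2 = 1 - 8/20 = 12/20 = 0.6000
P(|1>) = |beta|^2 = 0.6000

0.6000


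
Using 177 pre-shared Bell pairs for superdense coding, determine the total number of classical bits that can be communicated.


Superdense coding allows 2 classical bits per shared entangled pair.
177 pair(s) -> 2 * 177 = 354 classical bits

354


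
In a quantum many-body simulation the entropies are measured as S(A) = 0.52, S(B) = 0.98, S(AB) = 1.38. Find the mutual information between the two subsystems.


I(A:B) = S(A) + S(B) - S(AB)
= 0.52 + 0.98 - 1.38
= 0.1200

0.1200
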